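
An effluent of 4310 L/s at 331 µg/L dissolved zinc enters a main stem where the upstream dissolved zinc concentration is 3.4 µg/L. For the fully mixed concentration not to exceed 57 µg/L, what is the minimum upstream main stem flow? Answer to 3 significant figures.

Set C_mix = 57: (Q·3.400 + 4310·331.0) / (Q + 4310) = 57
→ Q = 4310·(331.0 − 57)/(57 − 3.400) = 22030 L/s.

22000 L/s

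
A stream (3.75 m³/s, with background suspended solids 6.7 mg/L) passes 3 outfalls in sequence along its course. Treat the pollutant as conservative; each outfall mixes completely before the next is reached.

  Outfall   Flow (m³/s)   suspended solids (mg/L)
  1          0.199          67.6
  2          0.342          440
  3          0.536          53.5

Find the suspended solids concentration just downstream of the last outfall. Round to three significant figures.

After outfall 1: Q = 3.750 + 0.1990 = 3.949 m³/s; C = (3.750·6.700 + 0.1990·67.60)/3.949 = 9.769 mg/L.
After outfall 2: Q = 3.949 + 0.3420 = 4.291 m³/s; C = (3.949·9.769 + 0.3420·440.0)/4.291 = 44.06 mg/L.
After outfall 3: Q = 4.291 + 0.5360 = 4.827 m³/s; C = (4.291·44.06 + 0.5360·53.50)/4.827 = 45.11 mg/L.

45.1 mg/L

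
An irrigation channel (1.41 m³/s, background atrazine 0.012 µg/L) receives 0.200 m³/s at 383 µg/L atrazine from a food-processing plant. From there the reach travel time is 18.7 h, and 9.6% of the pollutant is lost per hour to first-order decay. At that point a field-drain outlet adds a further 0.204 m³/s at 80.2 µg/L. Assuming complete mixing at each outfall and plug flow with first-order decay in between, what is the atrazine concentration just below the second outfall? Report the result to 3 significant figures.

Mass balance: C = (1.410·0.01200 + 0.2000·383.0) / 1.610 = 76.62/1.610 = 47.59 µg/L; combined flow 1.610 m³/s.
9.6%/h lost → k = −ln(1 − 0.096) = 0.1009 h⁻¹.
Decay over the reach: 47.59·exp(−kt) = 47.59·0.1515 = 7.209 µg/L.
At the second outfall, C = (1.610·7.209 + 0.2040·80.20) / (1.610 + 0.2040) = 15.42 µg/L.

15.4 µg/L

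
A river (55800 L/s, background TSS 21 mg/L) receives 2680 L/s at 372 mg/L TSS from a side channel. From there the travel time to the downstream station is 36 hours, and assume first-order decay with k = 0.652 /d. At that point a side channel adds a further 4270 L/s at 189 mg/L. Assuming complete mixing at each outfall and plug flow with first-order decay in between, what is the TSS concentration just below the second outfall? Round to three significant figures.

25.9 mg/L

Flow-weighted average: C = (55800·21.00 + 2680·372.0) / 58480 = 2169000/58480 = 37.09 mg/L; combined flow 58480 L/s.
Decay over the reach: 37.09·exp(−kt) = 37.09·0.3761 = 13.95 mg/L.
At the second outfall, C = (58480·13.95 + 4270·189.0) / (58480 + 4270) = 25.86 mg/L.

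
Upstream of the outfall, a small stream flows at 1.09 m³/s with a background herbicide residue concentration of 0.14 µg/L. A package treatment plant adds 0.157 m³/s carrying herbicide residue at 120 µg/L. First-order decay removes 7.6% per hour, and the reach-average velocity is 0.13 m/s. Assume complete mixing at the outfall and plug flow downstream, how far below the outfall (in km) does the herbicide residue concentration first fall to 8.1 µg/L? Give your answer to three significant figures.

3.74 km

After mixing, C = (1.090·0.1400 + 0.1570·120.0) / 1.247 = 18.99/1.247 = 15.23 µg/L.
7.6%/h lost → k = −ln(1 − 0.076) = 0.07904 h⁻¹.
Set 15.23·exp(−k·t) = 8.1 → t = ln(15.23/8.1)/k = 28760 s = 7.989 h.
Distance = v·t = 0.13·28760 = 3739 m = 3.739 km.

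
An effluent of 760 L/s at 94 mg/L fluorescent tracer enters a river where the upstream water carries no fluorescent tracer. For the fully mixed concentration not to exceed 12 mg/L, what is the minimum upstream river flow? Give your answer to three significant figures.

Set C_mix = 12: (Q·0 + 760.0·94.00) / (Q + 760.0) = 12
→ Q = 760.0·(94.00 − 12)/(12 − 0) = 5193 L/s.

5190 L/s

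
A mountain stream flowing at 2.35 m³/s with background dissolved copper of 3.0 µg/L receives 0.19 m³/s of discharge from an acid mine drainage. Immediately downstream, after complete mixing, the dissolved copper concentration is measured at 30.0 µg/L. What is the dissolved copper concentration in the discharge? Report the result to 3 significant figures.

364 µg/L

Mass balance: 2.350·3.000 + 0.1900·Cₑ = 2.540·30.00
→ Cₑ = (2.540·30.00 − 2.350·3.000) / 0.1900 = 363.9 µg/L.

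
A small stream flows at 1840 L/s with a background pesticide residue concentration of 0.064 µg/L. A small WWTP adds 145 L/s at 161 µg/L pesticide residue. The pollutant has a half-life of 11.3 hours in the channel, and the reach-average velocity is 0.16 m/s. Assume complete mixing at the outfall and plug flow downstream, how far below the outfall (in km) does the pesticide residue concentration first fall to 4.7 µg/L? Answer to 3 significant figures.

After mixing, C = (1840·0.06400 + 145.0·161.0) / 1985 = 23460/1985 = 11.82 µg/L.
Half-life 11.3 h → k = ln 2 / 11.3 = 0.06134 h⁻¹ = 1.472 d⁻¹.
Set 11.82·exp(−k·t) = 4.7 → t = ln(11.82/4.7)/k = 54120 s = 15.03 h.
Distance = v·t = 0.16·54120 = 8660 m = 8.660 km.

8.66 km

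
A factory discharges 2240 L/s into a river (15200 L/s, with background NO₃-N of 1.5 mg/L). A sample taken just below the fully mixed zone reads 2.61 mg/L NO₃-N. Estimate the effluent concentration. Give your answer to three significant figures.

10.1 mg/L

Mass balance: 15200·1.500 + 2240·Cₑ = 17440·2.610
→ Cₑ = (17440·2.610 − 15200·1.500) / 2240 = 10.14 mg/L.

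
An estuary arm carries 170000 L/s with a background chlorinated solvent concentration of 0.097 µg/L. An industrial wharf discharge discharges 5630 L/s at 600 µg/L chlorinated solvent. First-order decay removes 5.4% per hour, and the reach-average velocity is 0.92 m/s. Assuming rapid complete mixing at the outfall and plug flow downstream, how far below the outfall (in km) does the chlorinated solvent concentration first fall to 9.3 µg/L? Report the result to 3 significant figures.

43.6 km

Flow-weighted average: C = (170000·0.09700 + 5630·600.0) / 175600 = 3394000/175600 = 19.33 µg/L.
5.4%/h lost → k = −ln(1 − 0.054) = 0.05551 h⁻¹.
Set 19.33·exp(−k·t) = 9.3 → t = ln(19.33/9.3)/k = 47440 s = 13.18 h.
Distance = v·t = 0.92·47440 = 43640 m = 43.64 km.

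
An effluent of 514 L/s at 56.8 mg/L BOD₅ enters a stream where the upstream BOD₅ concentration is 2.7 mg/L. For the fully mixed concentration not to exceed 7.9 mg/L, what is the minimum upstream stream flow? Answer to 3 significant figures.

Set C_mix = 7.9: (Q·2.700 + 514.0·56.80) / (Q + 514.0) = 7.9
→ Q = 514.0·(56.80 − 7.9)/(7.9 − 2.700) = 4834 L/s.

4830 L/s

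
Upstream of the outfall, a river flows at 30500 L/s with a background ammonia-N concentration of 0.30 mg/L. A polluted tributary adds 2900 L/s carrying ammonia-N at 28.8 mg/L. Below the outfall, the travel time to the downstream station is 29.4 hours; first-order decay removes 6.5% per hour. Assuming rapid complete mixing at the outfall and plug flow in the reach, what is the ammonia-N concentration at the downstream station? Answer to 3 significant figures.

0.385 mg/L

Flow-weighted average: C = (30500·0.3000 + 2900·28.80) / 33400 = 92670/33400 = 2.775 mg/L.
6.5%/h lost → k = −ln(1 − 0.065) = 0.06721 h⁻¹.
Decay over the reach: 2.775·exp(−kt) = 2.775·0.1386 = 0.3846 mg/L.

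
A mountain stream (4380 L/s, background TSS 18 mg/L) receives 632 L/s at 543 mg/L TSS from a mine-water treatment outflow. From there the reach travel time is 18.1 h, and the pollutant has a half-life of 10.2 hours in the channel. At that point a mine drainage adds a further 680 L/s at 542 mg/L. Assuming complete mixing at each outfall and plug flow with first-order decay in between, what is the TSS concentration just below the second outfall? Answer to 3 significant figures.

Flow-weighted average: C = (4380·18.00 + 632.0·543.0) / 5012 = 422000/5012 = 84.20 mg/L; combined flow 5012 L/s.
Half-life 10.2 h → k = ln 2 / 10.2 = 0.06796 h⁻¹ = 1.631 d⁻¹.
Applying C = C₀e^(−kt): 84.20 × 0.2923 = 24.61 mg/L.
At the second outfall, C = (5012·24.61 + 680.0·542.0) / (5012 + 680.0) = 86.42 mg/L.

86.4 mg/L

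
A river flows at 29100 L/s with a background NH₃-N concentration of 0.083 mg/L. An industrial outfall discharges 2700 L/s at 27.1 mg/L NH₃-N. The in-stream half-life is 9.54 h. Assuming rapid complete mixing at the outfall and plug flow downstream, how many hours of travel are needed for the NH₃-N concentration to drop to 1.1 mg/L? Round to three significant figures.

10.6 h

Conservation of mass: C = (29100·0.08300 + 2700·27.10) / 31800 = 75590/31800 = 2.377 mg/L.
Half-life 9.54 h → k = ln 2 / 9.54 = 0.07266 h⁻¹ = 1.744 d⁻¹.
2.377·exp(−k·t) = 1.1 → t = ln(2.377/1.1)/k = 38180 s = 10.60 h.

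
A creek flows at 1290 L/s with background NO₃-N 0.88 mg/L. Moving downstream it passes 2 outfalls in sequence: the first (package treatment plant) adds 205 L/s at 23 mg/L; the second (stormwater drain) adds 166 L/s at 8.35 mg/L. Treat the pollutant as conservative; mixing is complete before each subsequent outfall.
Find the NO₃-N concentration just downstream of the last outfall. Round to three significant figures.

4.36 mg/L

Below outfall 1: Q → 1495 L/s, C = (1290·0.8800 + 205.0·23.00)/1495 = 3.913 mg/L.
Below outfall 2: Q → 1661 L/s, C = (1495·3.913 + 166.0·8.350)/1661 = 4.357 mg/L.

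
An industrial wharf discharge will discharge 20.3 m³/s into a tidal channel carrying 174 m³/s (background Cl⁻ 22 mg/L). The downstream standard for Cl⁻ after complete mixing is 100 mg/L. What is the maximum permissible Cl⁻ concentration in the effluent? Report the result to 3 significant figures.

At the limit, (Qr·Cr + Qe·Cₑ)/(Qr + Qe) = 100:
Cₑ = (194.3·100 − 174.0·22.00) / 20.30 = 768.6 mg/L.

769 mg/L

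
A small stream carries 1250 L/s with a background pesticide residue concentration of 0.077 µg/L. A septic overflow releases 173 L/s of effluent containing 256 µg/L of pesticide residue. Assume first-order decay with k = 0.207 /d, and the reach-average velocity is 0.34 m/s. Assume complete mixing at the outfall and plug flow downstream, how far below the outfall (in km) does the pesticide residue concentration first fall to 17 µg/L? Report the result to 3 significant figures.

86.1 km

After mixing, C = (1250·0.07700 + 173.0·256.0) / 1423 = 44380/1423 = 31.19 µg/L.
Set 31.19·exp(−k·t) = 17 → t = ln(31.19/17)/k = 253300 s = 70.37 h.
Distance = v·t = 0.34·253300 = 86130 m = 86.13 km.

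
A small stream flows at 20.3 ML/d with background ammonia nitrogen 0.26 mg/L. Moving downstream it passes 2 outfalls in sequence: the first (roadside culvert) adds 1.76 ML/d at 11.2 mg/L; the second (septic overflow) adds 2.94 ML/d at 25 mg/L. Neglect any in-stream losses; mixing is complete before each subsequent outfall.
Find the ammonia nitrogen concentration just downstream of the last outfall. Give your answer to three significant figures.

3.94 mg/L

Outfall 1: combined Q = 22.06 ML/d; C = (20.30·0.2600 + 1.760·11.20)/22.06 = 1.133 mg/L.
Outfall 2: combined Q = 25.00 ML/d; C = (22.06·1.133 + 2.940·25.00)/25.00 = 3.940 mg/L.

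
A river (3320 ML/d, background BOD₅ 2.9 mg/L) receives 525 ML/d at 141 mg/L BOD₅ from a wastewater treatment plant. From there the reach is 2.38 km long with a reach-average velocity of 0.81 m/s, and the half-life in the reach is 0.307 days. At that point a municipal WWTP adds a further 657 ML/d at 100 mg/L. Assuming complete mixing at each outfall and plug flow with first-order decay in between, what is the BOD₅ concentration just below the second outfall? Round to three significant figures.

Conservation of mass: C = (3320·2.900 + 525.0·141.0) / 3845 = 83650/3845 = 21.76 mg/L; combined flow 3845 ML/d.
Travel time t = 2.38·1000 / 0.81 = 2938 s = 0.8162 h.
Half-life 0.307 d → k = ln 2 / 0.307 = 2.258 d⁻¹.
Applying C = C₀e^(−kt): 21.76 × 0.9261 = 20.15 mg/L.
At the second outfall, C = (3845·20.15 + 657.0·100.0) / (3845 + 657.0) = 31.80 mg/L.

31.8 mg/L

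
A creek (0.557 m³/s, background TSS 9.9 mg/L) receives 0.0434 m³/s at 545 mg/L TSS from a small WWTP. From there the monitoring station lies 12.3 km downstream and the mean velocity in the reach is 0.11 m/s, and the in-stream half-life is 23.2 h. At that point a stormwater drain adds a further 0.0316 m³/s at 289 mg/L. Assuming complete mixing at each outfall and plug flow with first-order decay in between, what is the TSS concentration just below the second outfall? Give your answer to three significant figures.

Conservation of mass: C = (0.5570·9.900 + 0.04340·545.0) / 0.6004 = 29.17/0.6004 = 48.58 mg/L; combined flow 0.6004 m³/s.
Travel time t = 12.3·1000 / 0.11 = 111800 s = 31.06 h.
Half-life 23.2 h → k = ln 2 / 23.2 = 0.02988 h⁻¹ = 0.7170 d⁻¹.
First-order decay: C = 48.58·exp(−k·t) = 48.58·0.3953 = 19.21 mg/L.
At the second outfall, C = (0.6004·19.21 + 0.03160·289.0) / (0.6004 + 0.03160) = 32.70 mg/L.

32.7 mg/L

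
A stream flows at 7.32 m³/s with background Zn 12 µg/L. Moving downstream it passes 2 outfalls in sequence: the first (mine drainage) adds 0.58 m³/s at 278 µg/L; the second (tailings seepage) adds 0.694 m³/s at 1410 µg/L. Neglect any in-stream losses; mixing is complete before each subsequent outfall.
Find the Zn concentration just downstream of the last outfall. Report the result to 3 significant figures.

After outfall 1: Q = 7.320 + 0.5800 = 7.900 m³/s; C = (7.320·12.00 + 0.5800·278.0)/7.900 = 31.53 µg/L.
After outfall 2: Q = 7.900 + 0.6940 = 8.594 m³/s; C = (7.900·31.53 + 0.6940·1410)/8.594 = 142.8 µg/L.

143 µg/L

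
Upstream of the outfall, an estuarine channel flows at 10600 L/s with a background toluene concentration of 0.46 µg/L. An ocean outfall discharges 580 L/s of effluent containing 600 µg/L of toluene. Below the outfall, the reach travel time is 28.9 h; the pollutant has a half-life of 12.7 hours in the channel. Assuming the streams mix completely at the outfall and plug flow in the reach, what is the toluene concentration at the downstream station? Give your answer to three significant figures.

After mixing, C = (10600·0.4600 + 580.0·600.0) / 11180 = 352900/11180 = 31.56 µg/L.
Half-life 12.7 h → k = ln 2 / 12.7 = 0.05458 h⁻¹ = 1.310 d⁻¹.
First-order decay: C = 31.56·exp(−k·t) = 31.56·0.2065 = 6.519 µg/L.

6.52 µg/L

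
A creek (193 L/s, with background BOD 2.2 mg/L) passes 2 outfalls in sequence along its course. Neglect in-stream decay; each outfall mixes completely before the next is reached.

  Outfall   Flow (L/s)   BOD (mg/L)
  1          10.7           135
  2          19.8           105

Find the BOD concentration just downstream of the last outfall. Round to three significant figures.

After outfall 1: Q = 193.0 + 10.70 = 203.7 L/s; C = (193.0·2.200 + 10.70·135.0)/203.7 = 9.176 mg/L.
After outfall 2: Q = 203.7 + 19.80 = 223.5 L/s; C = (203.7·9.176 + 19.80·105.0)/223.5 = 17.66 mg/L.

17.7 mg/L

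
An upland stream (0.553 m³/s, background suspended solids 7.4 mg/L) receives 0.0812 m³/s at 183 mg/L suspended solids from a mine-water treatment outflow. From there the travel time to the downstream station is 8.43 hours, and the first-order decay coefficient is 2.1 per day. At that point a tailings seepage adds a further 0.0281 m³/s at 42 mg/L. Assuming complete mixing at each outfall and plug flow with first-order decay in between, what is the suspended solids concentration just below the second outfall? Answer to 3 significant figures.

15.5 mg/L

Mass balance: C = (0.5530·7.400 + 0.08120·183.0) / 0.6342 = 18.95/0.6342 = 29.88 mg/L; combined flow 0.6342 m³/s.
First-order decay: C = 29.88·exp(−k·t) = 29.88·0.4782 = 14.29 mg/L.
Second outfall: C = (0.6342·14.29 + 0.02810·42.00)/0.6623 = 15.47 mg/L.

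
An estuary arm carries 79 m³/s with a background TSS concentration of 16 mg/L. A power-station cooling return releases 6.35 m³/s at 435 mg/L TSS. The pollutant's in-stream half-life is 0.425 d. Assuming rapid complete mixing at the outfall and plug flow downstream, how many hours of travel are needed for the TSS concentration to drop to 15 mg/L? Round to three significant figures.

16.9 h

Flow-weighted average: C = (79.00·16.00 + 6.350·435.0) / 85.35 = 4026/85.35 = 47.17 mg/L.
Half-life 0.425 d → k = ln 2 / 0.425 = 1.631 d⁻¹.
47.17·exp(−k·t) = 15 → t = ln(47.17/15)/k = 60700 s = 16.86 h.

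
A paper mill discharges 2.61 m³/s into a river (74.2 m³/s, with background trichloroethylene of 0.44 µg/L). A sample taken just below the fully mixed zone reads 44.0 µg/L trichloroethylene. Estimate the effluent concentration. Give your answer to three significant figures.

Mass balance: 74.20·0.4400 + 2.610·Cₑ = 76.81·44.00
→ Cₑ = (76.81·44.00 − 74.20·0.4400) / 2.610 = 1282 µg/L.

1280 µg/L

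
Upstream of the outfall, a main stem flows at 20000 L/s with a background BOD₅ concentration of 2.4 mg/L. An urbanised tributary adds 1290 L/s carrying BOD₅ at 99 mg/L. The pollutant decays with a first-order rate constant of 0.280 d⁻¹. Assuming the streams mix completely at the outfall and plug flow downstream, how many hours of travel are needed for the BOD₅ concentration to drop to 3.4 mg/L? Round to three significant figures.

76.0 h

Conservation of mass: C = (20000·2.400 + 1290·99.00) / 21290 = 175700/21290 = 8.253 mg/L.
8.253·exp(−k·t) = 3.4 → t = ln(8.253/3.4)/k = 273600 s = 76.01 h.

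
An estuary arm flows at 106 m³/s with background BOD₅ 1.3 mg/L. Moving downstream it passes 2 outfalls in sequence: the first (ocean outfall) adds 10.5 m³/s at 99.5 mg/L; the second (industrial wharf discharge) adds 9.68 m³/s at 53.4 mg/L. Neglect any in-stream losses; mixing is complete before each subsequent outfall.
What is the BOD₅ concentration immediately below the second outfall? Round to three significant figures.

Outfall 1: combined Q = 116.5 m³/s; C = (106.0·1.300 + 10.50·99.50)/116.5 = 10.15 mg/L.
Outfall 2: combined Q = 126.2 m³/s; C = (116.5·10.15 + 9.680·53.40)/126.2 = 13.47 mg/L.

13.5 mg/L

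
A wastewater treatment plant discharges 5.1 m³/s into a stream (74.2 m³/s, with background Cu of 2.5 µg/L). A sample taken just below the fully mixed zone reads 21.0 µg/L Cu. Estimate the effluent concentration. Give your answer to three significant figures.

290 µg/L

Mass balance: 74.20·2.500 + 5.100·Cₑ = 79.30·21.00
→ Cₑ = (79.30·21.00 − 74.20·2.500) / 5.100 = 290.2 µg/L.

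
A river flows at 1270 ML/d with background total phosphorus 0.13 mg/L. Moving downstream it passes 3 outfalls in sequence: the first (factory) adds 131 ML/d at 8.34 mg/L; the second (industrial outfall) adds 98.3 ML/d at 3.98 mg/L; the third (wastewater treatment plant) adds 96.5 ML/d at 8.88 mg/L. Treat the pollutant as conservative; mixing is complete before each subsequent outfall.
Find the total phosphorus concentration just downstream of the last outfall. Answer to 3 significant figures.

After outfall 1: Q = 1270 + 131.0 = 1401 ML/d; C = (1270·0.1300 + 131.0·8.340)/1401 = 0.8977 mg/L.
After outfall 2: Q = 1401 + 98.30 = 1499 ML/d; C = (1401·0.8977 + 98.30·3.980)/1499 = 1.100 mg/L.
After outfall 3: Q = 1499 + 96.50 = 1596 ML/d; C = (1499·1.100 + 96.50·8.880)/1596 = 1.570 mg/L.

1.57 mg/L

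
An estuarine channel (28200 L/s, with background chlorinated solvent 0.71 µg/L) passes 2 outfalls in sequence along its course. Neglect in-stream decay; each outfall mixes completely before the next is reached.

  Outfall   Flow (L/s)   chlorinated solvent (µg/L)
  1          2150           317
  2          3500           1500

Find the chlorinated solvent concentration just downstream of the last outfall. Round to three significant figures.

176 µg/L

Below outfall 1: Q → 30350 L/s, C = (28200·0.7100 + 2150·317.0)/30350 = 23.12 µg/L.
Below outfall 2: Q → 33850 L/s, C = (30350·23.12 + 3500·1500)/33850 = 175.8 µg/L.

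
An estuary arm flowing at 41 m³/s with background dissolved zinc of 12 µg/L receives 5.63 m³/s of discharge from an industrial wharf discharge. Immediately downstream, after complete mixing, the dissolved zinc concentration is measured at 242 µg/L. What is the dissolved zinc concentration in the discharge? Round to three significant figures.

1920 µg/L

Mass balance: 41.00·12.00 + 5.630·Cₑ = 46.63·242.0
→ Cₑ = (46.63·242.0 − 41.00·12.00) / 5.630 = 1917 µg/L.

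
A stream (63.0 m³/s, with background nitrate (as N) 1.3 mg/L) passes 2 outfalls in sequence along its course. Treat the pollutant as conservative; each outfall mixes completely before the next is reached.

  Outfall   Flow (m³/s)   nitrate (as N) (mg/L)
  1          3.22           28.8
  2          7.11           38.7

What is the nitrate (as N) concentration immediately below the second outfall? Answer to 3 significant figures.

6.13 mg/L

Outfall 1: combined Q = 66.22 m³/s; C = (63.00·1.300 + 3.220·28.80)/66.22 = 2.637 mg/L.
Outfall 2: combined Q = 73.33 m³/s; C = (66.22·2.637 + 7.110·38.70)/73.33 = 6.134 mg/L.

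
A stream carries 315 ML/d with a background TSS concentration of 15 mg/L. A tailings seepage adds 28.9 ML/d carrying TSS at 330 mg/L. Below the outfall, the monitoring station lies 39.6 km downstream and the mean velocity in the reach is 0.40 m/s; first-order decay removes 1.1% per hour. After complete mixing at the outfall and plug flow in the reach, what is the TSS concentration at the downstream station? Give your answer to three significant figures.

30.6 mg/L

Mixed concentration C = ΣQC/ΣQ = (315.0·15.00 + 28.90·330.0) / 343.9 = 14260/343.9 = 41.47 mg/L.
Travel time t = 39.6·1000 / 0.40 = 99000 s = 27.50 h.
1.1%/h lost → k = −ln(1 − 0.011) = 0.01106 h⁻¹.
Applying C = C₀e^(−kt): 41.47 × 0.7377 = 30.59 mg/L.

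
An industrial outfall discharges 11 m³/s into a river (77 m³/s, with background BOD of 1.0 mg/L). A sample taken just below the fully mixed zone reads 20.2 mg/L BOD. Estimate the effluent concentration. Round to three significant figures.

155 mg/L

Mass balance: 77.00·1.000 + 11.00·Cₑ = 88.00·20.20
→ Cₑ = (88.00·20.20 − 77.00·1.000) / 11.00 = 154.6 mg/L.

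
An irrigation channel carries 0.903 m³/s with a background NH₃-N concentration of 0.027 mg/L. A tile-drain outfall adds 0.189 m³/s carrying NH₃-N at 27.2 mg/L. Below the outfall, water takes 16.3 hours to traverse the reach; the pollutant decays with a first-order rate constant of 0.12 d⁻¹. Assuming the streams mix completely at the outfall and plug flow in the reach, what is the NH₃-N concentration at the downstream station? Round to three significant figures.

4.36 mg/L

After mixing, C = (0.9030·0.02700 + 0.1890·27.20) / 1.092 = 5.165/1.092 = 4.730 mg/L.
Applying C = C₀e^(−kt): 4.730 × 0.9217 = 4.360 mg/L.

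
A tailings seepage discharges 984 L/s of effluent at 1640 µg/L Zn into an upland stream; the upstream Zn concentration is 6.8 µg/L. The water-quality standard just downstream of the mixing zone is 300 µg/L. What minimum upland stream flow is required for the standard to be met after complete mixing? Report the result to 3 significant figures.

4500 L/s

Set C_mix = 300: (Q·6.800 + 984.0·1640) / (Q + 984.0) = 300
→ Q = 984.0·(1640 − 300)/(300 − 6.800) = 4497 L/s.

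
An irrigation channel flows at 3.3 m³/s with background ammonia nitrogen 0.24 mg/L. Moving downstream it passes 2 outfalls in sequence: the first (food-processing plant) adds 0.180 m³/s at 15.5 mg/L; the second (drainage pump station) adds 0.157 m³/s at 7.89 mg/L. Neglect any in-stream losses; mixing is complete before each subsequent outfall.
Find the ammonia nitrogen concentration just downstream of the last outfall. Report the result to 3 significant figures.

1.33 mg/L

Below outfall 1: Q → 3.480 m³/s, C = (3.300·0.2400 + 0.1800·15.50)/3.480 = 1.029 mg/L.
Below outfall 2: Q → 3.637 m³/s, C = (3.480·1.029 + 0.1570·7.890)/3.637 = 1.325 mg/L.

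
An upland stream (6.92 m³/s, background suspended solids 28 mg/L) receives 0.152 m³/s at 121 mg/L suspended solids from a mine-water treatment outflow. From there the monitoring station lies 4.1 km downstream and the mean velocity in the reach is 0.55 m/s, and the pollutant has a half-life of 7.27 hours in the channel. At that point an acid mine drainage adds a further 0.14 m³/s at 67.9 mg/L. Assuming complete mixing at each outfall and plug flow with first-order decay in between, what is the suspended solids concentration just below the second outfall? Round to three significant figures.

25.5 mg/L

Mixed concentration C = ΣQC/ΣQ = (6.920·28.00 + 0.1520·121.0) / 7.072 = 212.2/7.072 = 30.00 mg/L; combined flow 7.072 m³/s.
Travel time t = 4.1·1000 / 0.55 = 7455 s = 2.071 h.
Half-life 7.27 h → k = ln 2 / 7.27 = 0.09534 h⁻¹ = 2.288 d⁻¹.
After decay, C = 30.00 × e^(−kt) = 30.00 × 0.8208 = 24.62 mg/L.
Second outfall: C = (7.072·24.62 + 0.1400·67.90)/7.212 = 25.46 mg/L.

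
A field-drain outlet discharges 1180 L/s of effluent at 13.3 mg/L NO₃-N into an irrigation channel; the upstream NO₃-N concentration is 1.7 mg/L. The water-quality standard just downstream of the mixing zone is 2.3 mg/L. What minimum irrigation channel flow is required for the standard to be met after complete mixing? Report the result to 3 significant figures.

21600 L/s

Set C_mix = 2.3: (Q·1.700 + 1180·13.30) / (Q + 1180) = 2.3
→ Q = 1180·(13.30 − 2.3)/(2.3 − 1.700) = 21630 L/s.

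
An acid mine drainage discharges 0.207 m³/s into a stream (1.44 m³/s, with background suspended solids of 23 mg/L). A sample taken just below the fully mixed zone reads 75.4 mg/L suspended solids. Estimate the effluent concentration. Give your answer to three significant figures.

Mass balance: 1.440·23.00 + 0.2070·Cₑ = 1.647·75.40
→ Cₑ = (1.647·75.40 − 1.440·23.00) / 0.2070 = 439.9 mg/L.

440 mg/L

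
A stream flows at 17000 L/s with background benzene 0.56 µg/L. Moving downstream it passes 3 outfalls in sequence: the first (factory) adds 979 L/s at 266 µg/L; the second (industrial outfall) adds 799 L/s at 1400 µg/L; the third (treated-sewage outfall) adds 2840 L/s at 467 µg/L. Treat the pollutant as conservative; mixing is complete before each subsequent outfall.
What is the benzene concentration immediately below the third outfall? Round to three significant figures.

After outfall 1: Q = 17000 + 979.0 = 17980 L/s; C = (17000·0.5600 + 979.0·266.0)/17980 = 15.01 µg/L.
After outfall 2: Q = 17980 + 799.0 = 18780 L/s; C = (17980·15.01 + 799.0·1400)/18780 = 73.94 µg/L.
After outfall 3: Q = 18780 + 2840 = 21620 L/s; C = (18780·73.94 + 2840·467.0)/21620 = 125.6 µg/L.

126 µg/L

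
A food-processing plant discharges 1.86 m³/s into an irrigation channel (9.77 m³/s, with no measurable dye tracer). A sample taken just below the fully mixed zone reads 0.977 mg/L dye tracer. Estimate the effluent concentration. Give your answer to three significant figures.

6.11 mg/L

Mass balance: 9.770·0 + 1.860·Cₑ = 11.63·0.9770
→ Cₑ = (11.63·0.9770 − 9.770·0) / 1.860 = 6.109 mg/L.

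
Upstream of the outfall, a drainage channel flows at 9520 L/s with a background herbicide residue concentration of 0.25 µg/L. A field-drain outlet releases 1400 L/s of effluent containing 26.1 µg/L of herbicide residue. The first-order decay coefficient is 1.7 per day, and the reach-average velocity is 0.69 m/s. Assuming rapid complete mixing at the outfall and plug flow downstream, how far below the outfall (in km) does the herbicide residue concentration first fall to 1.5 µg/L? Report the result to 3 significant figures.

After mixing, C = (9520·0.2500 + 1400·26.10) / 10920 = 38920/10920 = 3.564 µg/L.
Set 3.564·exp(−k·t) = 1.5 → t = ln(3.564/1.5)/k = 43990 s = 12.22 h.
Distance = v·t = 0.69·43990 = 30350 m = 30.35 km.

30.3 km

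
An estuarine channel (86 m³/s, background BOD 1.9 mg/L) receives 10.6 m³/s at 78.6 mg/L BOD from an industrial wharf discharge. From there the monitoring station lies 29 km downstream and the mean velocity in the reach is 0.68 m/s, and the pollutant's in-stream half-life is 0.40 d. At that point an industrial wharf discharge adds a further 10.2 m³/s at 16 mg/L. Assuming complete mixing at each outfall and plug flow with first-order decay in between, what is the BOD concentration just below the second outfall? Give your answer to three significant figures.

5.50 mg/L

Mass balance: C = (86.00·1.900 + 10.60·78.60) / 96.60 = 996.6/96.60 = 10.32 mg/L; combined flow 96.60 m³/s.
Travel time t = 29·1000 / 0.68 = 42650 s = 11.85 h.
Half-life 0.40 d → k = ln 2 / 0.40 = 1.733 d⁻¹.
Decay over the reach: 10.32·exp(−kt) = 10.32·0.4251 = 4.386 mg/L.
At the second outfall, C = (96.60·4.386 + 10.20·16.00) / (96.60 + 10.20) = 5.495 mg/L.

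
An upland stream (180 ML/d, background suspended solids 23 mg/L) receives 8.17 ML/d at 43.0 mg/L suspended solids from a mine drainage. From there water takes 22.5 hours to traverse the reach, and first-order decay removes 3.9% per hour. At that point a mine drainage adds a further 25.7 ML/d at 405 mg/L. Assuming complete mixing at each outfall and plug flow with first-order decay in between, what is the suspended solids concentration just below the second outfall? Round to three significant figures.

Conservation of mass: C = (180.0·23.00 + 8.170·43.00) / 188.2 = 4491/188.2 = 23.87 mg/L; combined flow 188.2 ML/d.
3.9%/h lost → k = −ln(1 − 0.039) = 0.03978 h⁻¹.
Applying C = C₀e^(−kt): 23.87 × 0.4086 = 9.752 mg/L.
Second outfall: C = (188.2·9.752 + 25.70·405.0)/213.9 = 57.25 mg/L.

57.2 mg/L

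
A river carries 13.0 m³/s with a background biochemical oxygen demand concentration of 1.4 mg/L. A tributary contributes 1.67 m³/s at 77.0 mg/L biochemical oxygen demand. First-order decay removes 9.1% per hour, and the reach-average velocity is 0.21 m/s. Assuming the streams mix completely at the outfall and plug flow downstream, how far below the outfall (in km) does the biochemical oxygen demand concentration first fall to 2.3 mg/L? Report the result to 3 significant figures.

Mixed concentration C = ΣQC/ΣQ = (13.00·1.400 + 1.670·77.00) / 14.67 = 146.8/14.67 = 10.01 mg/L.
9.1%/h lost → k = −ln(1 − 0.091) = 0.09541 h⁻¹.
Set 10.01·exp(−k·t) = 2.3 → t = ln(10.01/2.3)/k = 55480 s = 15.41 h.
Distance = v·t = 0.21·55480 = 11650 m = 11.65 km.

11.7 km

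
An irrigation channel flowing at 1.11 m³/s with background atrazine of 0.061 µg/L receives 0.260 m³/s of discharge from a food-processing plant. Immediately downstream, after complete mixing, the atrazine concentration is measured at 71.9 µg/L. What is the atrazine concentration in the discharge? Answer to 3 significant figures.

Mass balance: 1.110·0.06100 + 0.2600·Cₑ = 1.370·71.90
→ Cₑ = (1.370·71.90 − 1.110·0.06100) / 0.2600 = 378.6 µg/L.

379 µg/L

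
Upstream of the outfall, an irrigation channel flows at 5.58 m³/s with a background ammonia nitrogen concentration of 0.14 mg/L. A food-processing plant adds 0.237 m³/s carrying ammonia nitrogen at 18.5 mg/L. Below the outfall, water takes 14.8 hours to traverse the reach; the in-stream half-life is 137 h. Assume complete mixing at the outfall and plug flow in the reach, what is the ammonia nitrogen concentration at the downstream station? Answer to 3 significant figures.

Flow-weighted average: C = (5.580·0.1400 + 0.2370·18.50) / 5.817 = 5.166/5.817 = 0.8880 mg/L.
Half-life 137 h → k = ln 2 / 137 = 0.005059 h⁻¹ = 0.1214 d⁻¹.
After decay, C = 0.8880 × e^(−kt) = 0.8880 × 0.9279 = 0.8240 mg/L.

0.824 mg/L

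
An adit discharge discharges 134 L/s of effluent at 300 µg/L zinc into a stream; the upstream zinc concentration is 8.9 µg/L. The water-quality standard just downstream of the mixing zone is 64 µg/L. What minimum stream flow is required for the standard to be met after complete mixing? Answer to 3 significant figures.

574 L/s

Set C_mix = 64: (Q·8.900 + 134.0·300.0) / (Q + 134.0) = 64
→ Q = 134.0·(300.0 − 64)/(64 − 8.900) = 573.9 L/s.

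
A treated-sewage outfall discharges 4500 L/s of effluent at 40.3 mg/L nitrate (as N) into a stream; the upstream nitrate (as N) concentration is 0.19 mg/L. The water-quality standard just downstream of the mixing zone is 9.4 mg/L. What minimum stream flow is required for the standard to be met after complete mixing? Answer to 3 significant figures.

15100 L/s

Set C_mix = 9.4: (Q·0.1900 + 4500·40.30) / (Q + 4500) = 9.4
→ Q = 4500·(40.30 − 9.4)/(9.4 − 0.1900) = 15100 L/s.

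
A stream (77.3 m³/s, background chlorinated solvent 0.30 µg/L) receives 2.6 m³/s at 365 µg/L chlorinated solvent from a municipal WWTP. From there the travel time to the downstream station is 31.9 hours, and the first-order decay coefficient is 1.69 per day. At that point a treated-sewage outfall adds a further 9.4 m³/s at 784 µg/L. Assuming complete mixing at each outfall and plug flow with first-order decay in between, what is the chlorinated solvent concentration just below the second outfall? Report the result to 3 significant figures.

Conservation of mass: C = (77.30·0.3000 + 2.600·365.0) / 79.90 = 972.2/79.90 = 12.17 µg/L; combined flow 79.90 m³/s.
After decay, C = 12.17 × e^(−kt) = 12.17 × 0.1058 = 1.287 µg/L.
At the second outfall, C = (79.90·1.287 + 9.400·784.0) / (79.90 + 9.400) = 83.68 µg/L.

83.7 µg/L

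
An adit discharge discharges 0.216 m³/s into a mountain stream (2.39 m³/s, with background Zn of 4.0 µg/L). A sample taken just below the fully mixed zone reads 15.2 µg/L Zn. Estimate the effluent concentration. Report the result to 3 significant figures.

139 µg/L

Mass balance: 2.390·4.000 + 0.2160·Cₑ = 2.606·15.20
→ Cₑ = (2.606·15.20 − 2.390·4.000) / 0.2160 = 139.1 µg/L.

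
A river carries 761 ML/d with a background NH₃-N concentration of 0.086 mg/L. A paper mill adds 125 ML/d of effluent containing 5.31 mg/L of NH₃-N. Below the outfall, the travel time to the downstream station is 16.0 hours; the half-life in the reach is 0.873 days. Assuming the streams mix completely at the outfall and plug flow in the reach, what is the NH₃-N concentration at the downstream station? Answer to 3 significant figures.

0.485 mg/L

Conservation of mass: C = (761.0·0.08600 + 125.0·5.310) / 886.0 = 729.2/886.0 = 0.8230 mg/L.
Half-life 0.873 d → k = ln 2 / 0.873 = 0.7940 d⁻¹.
Applying C = C₀e^(−kt): 0.8230 × 0.5890 = 0.4848 mg/L.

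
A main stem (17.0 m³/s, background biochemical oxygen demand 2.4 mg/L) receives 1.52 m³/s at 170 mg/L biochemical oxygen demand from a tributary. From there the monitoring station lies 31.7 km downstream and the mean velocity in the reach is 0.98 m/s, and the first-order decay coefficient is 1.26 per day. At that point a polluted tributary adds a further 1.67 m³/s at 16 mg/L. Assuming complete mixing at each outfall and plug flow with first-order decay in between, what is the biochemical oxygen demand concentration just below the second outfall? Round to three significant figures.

Flow-weighted average: C = (17.00·2.400 + 1.520·170.0) / 18.52 = 299.2/18.52 = 16.16 mg/L; combined flow 18.52 m³/s.
Travel time t = 31.7·1000 / 0.98 = 32350 s = 8.985 h.
First-order decay: C = 16.16·exp(−k·t) = 16.16·0.6239 = 10.08 mg/L.
Second outfall: C = (18.52·10.08 + 1.670·16.00)/20.19 = 10.57 mg/L.

10.6 mg/L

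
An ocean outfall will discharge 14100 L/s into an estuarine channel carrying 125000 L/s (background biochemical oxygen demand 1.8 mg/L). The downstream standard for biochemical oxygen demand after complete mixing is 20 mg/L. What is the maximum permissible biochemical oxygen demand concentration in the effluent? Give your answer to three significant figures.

At the limit, (Qr·Cr + Qe·Cₑ)/(Qr + Qe) = 20:
Cₑ = (139100·20 − 125000·1.800) / 14100 = 181.3 mg/L.

181 mg/L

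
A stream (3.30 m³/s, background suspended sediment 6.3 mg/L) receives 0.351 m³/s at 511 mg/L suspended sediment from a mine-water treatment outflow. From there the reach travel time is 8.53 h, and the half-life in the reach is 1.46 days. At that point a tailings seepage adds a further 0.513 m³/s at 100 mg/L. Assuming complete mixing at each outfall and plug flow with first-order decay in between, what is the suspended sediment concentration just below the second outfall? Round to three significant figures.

52.9 mg/L

Mixed concentration C = ΣQC/ΣQ = (3.300·6.300 + 0.3510·511.0) / 3.651 = 200.2/3.651 = 54.82 mg/L; combined flow 3.651 m³/s.
Half-life 1.46 d → k = ln 2 / 1.46 = 0.4748 d⁻¹.
First-order decay: C = 54.82·exp(−k·t) = 54.82·0.8447 = 46.31 mg/L.
At the second outfall, C = (3.651·46.31 + 0.5130·100.0) / (3.651 + 0.5130) = 52.92 mg/L.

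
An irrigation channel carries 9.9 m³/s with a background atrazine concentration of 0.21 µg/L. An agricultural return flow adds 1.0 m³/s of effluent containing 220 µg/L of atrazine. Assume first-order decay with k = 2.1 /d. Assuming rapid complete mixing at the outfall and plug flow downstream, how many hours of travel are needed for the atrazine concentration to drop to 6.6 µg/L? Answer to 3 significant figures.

12.9 h

Flow-weighted average: C = (9.900·0.2100 + 1.000·220.0) / 10.90 = 222.1/10.90 = 20.37 µg/L.
20.37·exp(−k·t) = 6.6 → t = ln(20.37/6.6)/k = 46380 s = 12.88 h.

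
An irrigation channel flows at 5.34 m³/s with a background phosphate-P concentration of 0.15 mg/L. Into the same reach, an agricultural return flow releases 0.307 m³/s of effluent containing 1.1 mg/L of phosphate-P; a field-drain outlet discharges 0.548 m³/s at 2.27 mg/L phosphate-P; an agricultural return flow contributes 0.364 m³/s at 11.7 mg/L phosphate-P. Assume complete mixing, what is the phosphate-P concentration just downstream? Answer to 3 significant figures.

After mixing, C = (5.340·0.1500 + 0.3070·1.100 + 0.5480·2.270 + 0.3640·11.70) / 6.559 = 6.641/6.559 = 1.013 mg/L.

1.01 mg/L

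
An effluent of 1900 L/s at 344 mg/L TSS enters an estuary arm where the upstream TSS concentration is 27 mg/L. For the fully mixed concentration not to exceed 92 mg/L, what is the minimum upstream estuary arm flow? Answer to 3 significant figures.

7370 L/s

Set C_mix = 92: (Q·27.00 + 1900·344.0) / (Q + 1900) = 92
→ Q = 1900·(344.0 − 92)/(92 − 27.00) = 7366 L/s.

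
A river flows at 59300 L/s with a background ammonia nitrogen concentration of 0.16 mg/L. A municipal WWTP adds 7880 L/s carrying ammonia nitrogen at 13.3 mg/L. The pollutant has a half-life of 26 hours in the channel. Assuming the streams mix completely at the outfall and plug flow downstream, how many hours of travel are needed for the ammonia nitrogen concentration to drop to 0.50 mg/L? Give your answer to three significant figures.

After mixing, C = (59300·0.1600 + 7880·13.30) / 67180 = 114300/67180 = 1.701 mg/L.
Half-life 26 h → k = ln 2 / 26 = 0.02666 h⁻¹ = 0.6398 d⁻¹.
1.701·exp(−k·t) = 0.50 → t = ln(1.701/0.50)/k = 165400 s = 45.93 h.

45.9 h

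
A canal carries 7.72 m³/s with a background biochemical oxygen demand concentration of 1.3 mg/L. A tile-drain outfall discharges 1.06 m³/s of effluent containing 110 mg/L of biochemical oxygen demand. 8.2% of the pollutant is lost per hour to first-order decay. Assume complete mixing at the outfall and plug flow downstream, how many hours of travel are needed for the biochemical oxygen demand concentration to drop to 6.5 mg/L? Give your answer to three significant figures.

Mass balance: C = (7.720·1.300 + 1.060·110.0) / 8.780 = 126.6/8.780 = 14.42 mg/L.
8.2%/h lost → k = −ln(1 − 0.082) = 0.08556 h⁻¹.
14.42·exp(−k·t) = 6.5 → t = ln(14.42/6.5)/k = 33540 s = 9.316 h.

9.32 h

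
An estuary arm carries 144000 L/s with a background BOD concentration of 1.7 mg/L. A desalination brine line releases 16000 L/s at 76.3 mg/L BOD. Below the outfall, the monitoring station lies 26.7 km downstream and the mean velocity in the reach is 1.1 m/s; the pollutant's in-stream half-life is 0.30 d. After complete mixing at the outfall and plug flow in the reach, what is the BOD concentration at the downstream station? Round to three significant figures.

Conservation of mass: C = (144000·1.700 + 16000·76.30) / 160000 = 1466000/160000 = 9.160 mg/L.
Travel time t = 26.7·1000 / 1.1 = 24270 s = 6.742 h.
Half-life 0.30 d → k = ln 2 / 0.30 = 2.310 d⁻¹.
First-order decay: C = 9.160·exp(−k·t) = 9.160·0.5225 = 4.786 mg/L.

4.79 mg/L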